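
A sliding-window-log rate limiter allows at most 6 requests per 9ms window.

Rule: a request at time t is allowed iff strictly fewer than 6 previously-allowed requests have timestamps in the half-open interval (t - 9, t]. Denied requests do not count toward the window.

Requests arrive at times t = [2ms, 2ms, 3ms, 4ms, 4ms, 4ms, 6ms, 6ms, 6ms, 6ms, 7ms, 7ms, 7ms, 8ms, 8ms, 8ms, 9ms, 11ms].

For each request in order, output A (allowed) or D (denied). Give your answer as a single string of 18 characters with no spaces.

Answer: AAAAAADDDDDDDDDDDA

Derivation:
Tracking allowed requests in the window:
  req#1 t=2ms: ALLOW
  req#2 t=2ms: ALLOW
  req#3 t=3ms: ALLOW
  req#4 t=4ms: ALLOW
  req#5 t=4ms: ALLOW
  req#6 t=4ms: ALLOW
  req#7 t=6ms: DENY
  req#8 t=6ms: DENY
  req#9 t=6ms: DENY
  req#10 t=6ms: DENY
  req#11 t=7ms: DENY
  req#12 t=7ms: DENY
  req#13 t=7ms: DENY
  req#14 t=8ms: DENY
  req#15 t=8ms: DENY
  req#16 t=8ms: DENY
  req#17 t=9ms: DENY
  req#18 t=11ms: ALLOW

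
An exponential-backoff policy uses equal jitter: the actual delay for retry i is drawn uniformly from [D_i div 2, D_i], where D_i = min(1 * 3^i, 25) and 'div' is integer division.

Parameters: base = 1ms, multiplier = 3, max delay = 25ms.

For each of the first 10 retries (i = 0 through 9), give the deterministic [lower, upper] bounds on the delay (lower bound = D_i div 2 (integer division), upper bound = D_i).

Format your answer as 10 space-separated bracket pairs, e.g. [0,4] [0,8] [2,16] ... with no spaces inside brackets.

Computing bounds per retry:
  i=0: D_i=min(1*3^0,25)=1, bounds=[0,1]
  i=1: D_i=min(1*3^1,25)=3, bounds=[1,3]
  i=2: D_i=min(1*3^2,25)=9, bounds=[4,9]
  i=3: D_i=min(1*3^3,25)=25, bounds=[12,25]
  i=4: D_i=min(1*3^4,25)=25, bounds=[12,25]
  i=5: D_i=min(1*3^5,25)=25, bounds=[12,25]
  i=6: D_i=min(1*3^6,25)=25, bounds=[12,25]
  i=7: D_i=min(1*3^7,25)=25, bounds=[12,25]
  i=8: D_i=min(1*3^8,25)=25, bounds=[12,25]
  i=9: D_i=min(1*3^9,25)=25, bounds=[12,25]

Answer: [0,1] [1,3] [4,9] [12,25] [12,25] [12,25] [12,25] [12,25] [12,25] [12,25]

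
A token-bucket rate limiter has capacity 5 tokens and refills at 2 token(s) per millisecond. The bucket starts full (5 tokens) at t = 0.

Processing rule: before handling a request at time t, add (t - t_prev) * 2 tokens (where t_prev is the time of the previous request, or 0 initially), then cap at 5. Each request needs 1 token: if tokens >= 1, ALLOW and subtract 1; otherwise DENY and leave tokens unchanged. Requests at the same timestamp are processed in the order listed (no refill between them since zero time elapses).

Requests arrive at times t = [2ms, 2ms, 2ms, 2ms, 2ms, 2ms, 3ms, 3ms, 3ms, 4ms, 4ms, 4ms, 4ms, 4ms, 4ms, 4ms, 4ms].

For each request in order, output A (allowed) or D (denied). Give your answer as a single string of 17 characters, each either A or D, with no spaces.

Answer: AAAAADAADAADDDDDD

Derivation:
Simulating step by step:
  req#1 t=2ms: ALLOW
  req#2 t=2ms: ALLOW
  req#3 t=2ms: ALLOW
  req#4 t=2ms: ALLOW
  req#5 t=2ms: ALLOW
  req#6 t=2ms: DENY
  req#7 t=3ms: ALLOW
  req#8 t=3ms: ALLOW
  req#9 t=3ms: DENY
  req#10 t=4ms: ALLOW
  req#11 t=4ms: ALLOW
  req#12 t=4ms: DENY
  req#13 t=4ms: DENY
  req#14 t=4ms: DENY
  req#15 t=4ms: DENY
  req#16 t=4ms: DENY
  req#17 t=4ms: DENY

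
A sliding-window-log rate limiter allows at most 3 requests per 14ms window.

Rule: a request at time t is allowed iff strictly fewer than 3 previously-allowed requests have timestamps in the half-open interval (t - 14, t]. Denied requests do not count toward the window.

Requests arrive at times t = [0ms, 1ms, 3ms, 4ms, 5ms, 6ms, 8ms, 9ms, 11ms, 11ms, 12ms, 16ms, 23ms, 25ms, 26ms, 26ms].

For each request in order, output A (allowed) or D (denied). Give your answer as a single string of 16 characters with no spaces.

Tracking allowed requests in the window:
  req#1 t=0ms: ALLOW
  req#2 t=1ms: ALLOW
  req#3 t=3ms: ALLOW
  req#4 t=4ms: DENY
  req#5 t=5ms: DENY
  req#6 t=6ms: DENY
  req#7 t=8ms: DENY
  req#8 t=9ms: DENY
  req#9 t=11ms: DENY
  req#10 t=11ms: DENY
  req#11 t=12ms: DENY
  req#12 t=16ms: ALLOW
  req#13 t=23ms: ALLOW
  req#14 t=25ms: ALLOW
  req#15 t=26ms: DENY
  req#16 t=26ms: DENY

Answer: AAADDDDDDDDAAADD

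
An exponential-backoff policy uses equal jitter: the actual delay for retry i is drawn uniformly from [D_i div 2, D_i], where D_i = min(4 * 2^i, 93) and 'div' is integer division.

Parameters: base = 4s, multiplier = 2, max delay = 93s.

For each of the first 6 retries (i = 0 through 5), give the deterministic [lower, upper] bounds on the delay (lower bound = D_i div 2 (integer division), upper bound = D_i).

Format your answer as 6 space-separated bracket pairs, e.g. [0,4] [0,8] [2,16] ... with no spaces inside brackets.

Answer: [2,4] [4,8] [8,16] [16,32] [32,64] [46,93]

Derivation:
Computing bounds per retry:
  i=0: D_i=min(4*2^0,93)=4, bounds=[2,4]
  i=1: D_i=min(4*2^1,93)=8, bounds=[4,8]
  i=2: D_i=min(4*2^2,93)=16, bounds=[8,16]
  i=3: D_i=min(4*2^3,93)=32, bounds=[16,32]
  i=4: D_i=min(4*2^4,93)=64, bounds=[32,64]
  i=5: D_i=min(4*2^5,93)=93, bounds=[46,93]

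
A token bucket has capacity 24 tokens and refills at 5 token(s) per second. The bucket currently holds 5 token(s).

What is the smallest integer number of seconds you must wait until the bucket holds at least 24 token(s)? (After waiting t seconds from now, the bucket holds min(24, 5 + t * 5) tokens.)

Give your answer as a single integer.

Need 5 + t * 5 >= 24, so t >= 19/5.
Smallest integer t = ceil(19/5) = 4.

Answer: 4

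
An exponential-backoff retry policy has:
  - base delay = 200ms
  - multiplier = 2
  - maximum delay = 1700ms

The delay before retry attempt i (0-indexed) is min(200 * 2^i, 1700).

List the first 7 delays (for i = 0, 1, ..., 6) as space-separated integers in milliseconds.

Answer: 200 400 800 1600 1700 1700 1700

Derivation:
Computing each delay:
  i=0: min(200*2^0, 1700) = 200
  i=1: min(200*2^1, 1700) = 400
  i=2: min(200*2^2, 1700) = 800
  i=3: min(200*2^3, 1700) = 1600
  i=4: min(200*2^4, 1700) = 1700
  i=5: min(200*2^5, 1700) = 1700
  i=6: min(200*2^6, 1700) = 1700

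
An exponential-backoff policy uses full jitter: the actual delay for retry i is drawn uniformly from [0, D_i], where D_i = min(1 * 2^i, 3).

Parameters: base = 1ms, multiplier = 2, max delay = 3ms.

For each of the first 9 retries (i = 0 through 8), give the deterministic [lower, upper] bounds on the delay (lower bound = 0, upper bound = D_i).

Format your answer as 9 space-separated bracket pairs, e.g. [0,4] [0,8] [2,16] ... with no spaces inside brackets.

Computing bounds per retry:
  i=0: D_i=min(1*2^0,3)=1, bounds=[0,1]
  i=1: D_i=min(1*2^1,3)=2, bounds=[0,2]
  i=2: D_i=min(1*2^2,3)=3, bounds=[0,3]
  i=3: D_i=min(1*2^3,3)=3, bounds=[0,3]
  i=4: D_i=min(1*2^4,3)=3, bounds=[0,3]
  i=5: D_i=min(1*2^5,3)=3, bounds=[0,3]
  i=6: D_i=min(1*2^6,3)=3, bounds=[0,3]
  i=7: D_i=min(1*2^7,3)=3, bounds=[0,3]
  i=8: D_i=min(1*2^8,3)=3, bounds=[0,3]

Answer: [0,1] [0,2] [0,3] [0,3] [0,3] [0,3] [0,3] [0,3] [0,3]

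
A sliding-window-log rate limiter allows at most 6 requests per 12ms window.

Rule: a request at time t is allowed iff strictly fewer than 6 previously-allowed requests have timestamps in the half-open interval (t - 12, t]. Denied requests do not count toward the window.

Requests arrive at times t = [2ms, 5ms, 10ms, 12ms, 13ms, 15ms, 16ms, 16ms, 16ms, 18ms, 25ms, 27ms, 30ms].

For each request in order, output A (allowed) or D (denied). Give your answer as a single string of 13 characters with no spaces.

Tracking allowed requests in the window:
  req#1 t=2ms: ALLOW
  req#2 t=5ms: ALLOW
  req#3 t=10ms: ALLOW
  req#4 t=12ms: ALLOW
  req#5 t=13ms: ALLOW
  req#6 t=15ms: ALLOW
  req#7 t=16ms: ALLOW
  req#8 t=16ms: DENY
  req#9 t=16ms: DENY
  req#10 t=18ms: ALLOW
  req#11 t=25ms: ALLOW
  req#12 t=27ms: ALLOW
  req#13 t=30ms: ALLOW

Answer: AAAAAAADDAAAA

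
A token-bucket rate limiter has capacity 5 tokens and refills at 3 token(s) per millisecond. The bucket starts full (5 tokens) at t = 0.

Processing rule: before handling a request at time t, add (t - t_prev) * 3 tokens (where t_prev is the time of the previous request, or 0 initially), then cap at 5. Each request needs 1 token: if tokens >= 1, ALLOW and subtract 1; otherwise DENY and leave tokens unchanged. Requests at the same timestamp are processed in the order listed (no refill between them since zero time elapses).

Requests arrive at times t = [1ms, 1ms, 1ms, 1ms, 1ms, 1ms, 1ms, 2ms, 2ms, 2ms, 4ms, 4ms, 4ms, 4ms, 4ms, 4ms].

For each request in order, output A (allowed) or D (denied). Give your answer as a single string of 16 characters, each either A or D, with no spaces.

Answer: AAAAADDAAAAAAAAD

Derivation:
Simulating step by step:
  req#1 t=1ms: ALLOW
  req#2 t=1ms: ALLOW
  req#3 t=1ms: ALLOW
  req#4 t=1ms: ALLOW
  req#5 t=1ms: ALLOW
  req#6 t=1ms: DENY
  req#7 t=1ms: DENY
  req#8 t=2ms: ALLOW
  req#9 t=2ms: ALLOW
  req#10 t=2ms: ALLOW
  req#11 t=4ms: ALLOW
  req#12 t=4ms: ALLOW
  req#13 t=4ms: ALLOW
  req#14 t=4ms: ALLOW
  req#15 t=4ms: ALLOW
  req#16 t=4ms: DENY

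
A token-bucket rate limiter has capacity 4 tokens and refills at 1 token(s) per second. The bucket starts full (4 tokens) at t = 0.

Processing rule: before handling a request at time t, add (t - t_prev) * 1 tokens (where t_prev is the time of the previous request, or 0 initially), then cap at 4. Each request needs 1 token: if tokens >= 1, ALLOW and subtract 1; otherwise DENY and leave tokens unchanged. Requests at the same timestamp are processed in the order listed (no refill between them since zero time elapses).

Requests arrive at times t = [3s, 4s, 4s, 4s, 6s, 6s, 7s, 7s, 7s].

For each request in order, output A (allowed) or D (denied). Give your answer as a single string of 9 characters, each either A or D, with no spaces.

Simulating step by step:
  req#1 t=3s: ALLOW
  req#2 t=4s: ALLOW
  req#3 t=4s: ALLOW
  req#4 t=4s: ALLOW
  req#5 t=6s: ALLOW
  req#6 t=6s: ALLOW
  req#7 t=7s: ALLOW
  req#8 t=7s: ALLOW
  req#9 t=7s: DENY

Answer: AAAAAAAAD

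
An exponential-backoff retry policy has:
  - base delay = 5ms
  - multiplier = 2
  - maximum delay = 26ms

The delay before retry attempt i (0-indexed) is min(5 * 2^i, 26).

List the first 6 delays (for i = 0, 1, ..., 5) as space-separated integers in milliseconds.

Computing each delay:
  i=0: min(5*2^0, 26) = 5
  i=1: min(5*2^1, 26) = 10
  i=2: min(5*2^2, 26) = 20
  i=3: min(5*2^3, 26) = 26
  i=4: min(5*2^4, 26) = 26
  i=5: min(5*2^5, 26) = 26

Answer: 5 10 20 26 26 26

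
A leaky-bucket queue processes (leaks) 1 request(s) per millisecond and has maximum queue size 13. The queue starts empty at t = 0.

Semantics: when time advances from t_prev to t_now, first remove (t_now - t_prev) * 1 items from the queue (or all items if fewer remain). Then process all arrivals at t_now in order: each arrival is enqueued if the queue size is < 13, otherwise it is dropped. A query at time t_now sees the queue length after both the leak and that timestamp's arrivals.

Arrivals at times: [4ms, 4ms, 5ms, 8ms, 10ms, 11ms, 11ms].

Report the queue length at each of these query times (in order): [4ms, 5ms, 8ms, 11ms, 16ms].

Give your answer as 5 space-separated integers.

Queue lengths at query times:
  query t=4ms: backlog = 2
  query t=5ms: backlog = 2
  query t=8ms: backlog = 1
  query t=11ms: backlog = 2
  query t=16ms: backlog = 0

Answer: 2 2 1 2 0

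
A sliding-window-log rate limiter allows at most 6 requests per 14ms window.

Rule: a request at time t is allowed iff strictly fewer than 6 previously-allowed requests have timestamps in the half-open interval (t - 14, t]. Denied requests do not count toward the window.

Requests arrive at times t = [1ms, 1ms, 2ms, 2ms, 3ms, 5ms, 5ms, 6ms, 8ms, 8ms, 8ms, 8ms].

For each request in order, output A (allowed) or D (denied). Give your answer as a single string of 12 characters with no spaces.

Answer: AAAAAADDDDDD

Derivation:
Tracking allowed requests in the window:
  req#1 t=1ms: ALLOW
  req#2 t=1ms: ALLOW
  req#3 t=2ms: ALLOW
  req#4 t=2ms: ALLOW
  req#5 t=3ms: ALLOW
  req#6 t=5ms: ALLOW
  req#7 t=5ms: DENY
  req#8 t=6ms: DENY
  req#9 t=8ms: DENY
  req#10 t=8ms: DENY
  req#11 t=8ms: DENY
  req#12 t=8ms: DENY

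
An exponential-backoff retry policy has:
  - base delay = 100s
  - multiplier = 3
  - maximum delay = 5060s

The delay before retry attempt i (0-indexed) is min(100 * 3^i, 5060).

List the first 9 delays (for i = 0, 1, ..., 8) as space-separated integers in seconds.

Computing each delay:
  i=0: min(100*3^0, 5060) = 100
  i=1: min(100*3^1, 5060) = 300
  i=2: min(100*3^2, 5060) = 900
  i=3: min(100*3^3, 5060) = 2700
  i=4: min(100*3^4, 5060) = 5060
  i=5: min(100*3^5, 5060) = 5060
  i=6: min(100*3^6, 5060) = 5060
  i=7: min(100*3^7, 5060) = 5060
  i=8: min(100*3^8, 5060) = 5060

Answer: 100 300 900 2700 5060 5060 5060 5060 5060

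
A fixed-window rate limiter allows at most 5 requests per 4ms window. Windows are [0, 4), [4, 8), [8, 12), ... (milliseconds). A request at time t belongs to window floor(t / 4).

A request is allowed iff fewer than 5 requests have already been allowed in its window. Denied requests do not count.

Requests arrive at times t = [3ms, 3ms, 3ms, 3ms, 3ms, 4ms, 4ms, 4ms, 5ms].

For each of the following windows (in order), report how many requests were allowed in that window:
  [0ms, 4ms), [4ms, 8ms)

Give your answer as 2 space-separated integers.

Processing requests:
  req#1 t=3ms (window 0): ALLOW
  req#2 t=3ms (window 0): ALLOW
  req#3 t=3ms (window 0): ALLOW
  req#4 t=3ms (window 0): ALLOW
  req#5 t=3ms (window 0): ALLOW
  req#6 t=4ms (window 1): ALLOW
  req#7 t=4ms (window 1): ALLOW
  req#8 t=4ms (window 1): ALLOW
  req#9 t=5ms (window 1): ALLOW

Allowed counts by window: 5 4

Answer: 5 4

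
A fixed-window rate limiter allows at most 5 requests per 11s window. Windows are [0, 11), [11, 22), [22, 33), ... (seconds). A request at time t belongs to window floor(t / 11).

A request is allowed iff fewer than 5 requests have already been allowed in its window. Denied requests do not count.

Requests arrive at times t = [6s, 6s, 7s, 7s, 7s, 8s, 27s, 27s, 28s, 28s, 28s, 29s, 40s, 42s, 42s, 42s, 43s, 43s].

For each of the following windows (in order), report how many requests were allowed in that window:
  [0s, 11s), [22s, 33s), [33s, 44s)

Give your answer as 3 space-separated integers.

Processing requests:
  req#1 t=6s (window 0): ALLOW
  req#2 t=6s (window 0): ALLOW
  req#3 t=7s (window 0): ALLOW
  req#4 t=7s (window 0): ALLOW
  req#5 t=7s (window 0): ALLOW
  req#6 t=8s (window 0): DENY
  req#7 t=27s (window 2): ALLOW
  req#8 t=27s (window 2): ALLOW
  req#9 t=28s (window 2): ALLOW
  req#10 t=28s (window 2): ALLOW
  req#11 t=28s (window 2): ALLOW
  req#12 t=29s (window 2): DENY
  req#13 t=40s (window 3): ALLOW
  req#14 t=42s (window 3): ALLOW
  req#15 t=42s (window 3): ALLOW
  req#16 t=42s (window 3): ALLOW
  req#17 t=43s (window 3): ALLOW
  req#18 t=43s (window 3): DENY

Allowed counts by window: 5 5 5

Answer: 5 5 5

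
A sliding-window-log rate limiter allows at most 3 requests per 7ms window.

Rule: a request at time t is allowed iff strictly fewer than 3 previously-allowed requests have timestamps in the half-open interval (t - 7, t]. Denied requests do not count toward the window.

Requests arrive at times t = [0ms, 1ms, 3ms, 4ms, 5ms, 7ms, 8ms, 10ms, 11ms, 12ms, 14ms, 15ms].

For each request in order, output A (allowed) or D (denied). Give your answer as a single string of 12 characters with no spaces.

Answer: AAADDAAADDAA

Derivation:
Tracking allowed requests in the window:
  req#1 t=0ms: ALLOW
  req#2 t=1ms: ALLOW
  req#3 t=3ms: ALLOW
  req#4 t=4ms: DENY
  req#5 t=5ms: DENY
  req#6 t=7ms: ALLOW
  req#7 t=8ms: ALLOW
  req#8 t=10ms: ALLOW
  req#9 t=11ms: DENY
  req#10 t=12ms: DENY
  req#11 t=14ms: ALLOW
  req#12 t=15ms: ALLOW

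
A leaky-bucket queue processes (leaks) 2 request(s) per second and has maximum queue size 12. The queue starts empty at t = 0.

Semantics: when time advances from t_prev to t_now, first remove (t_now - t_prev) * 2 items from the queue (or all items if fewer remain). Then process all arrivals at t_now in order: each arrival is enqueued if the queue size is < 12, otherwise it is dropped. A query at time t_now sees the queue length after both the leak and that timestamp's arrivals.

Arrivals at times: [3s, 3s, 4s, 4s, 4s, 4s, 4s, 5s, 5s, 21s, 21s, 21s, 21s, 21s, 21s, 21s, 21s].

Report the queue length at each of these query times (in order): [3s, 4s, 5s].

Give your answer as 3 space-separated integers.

Answer: 2 5 5

Derivation:
Queue lengths at query times:
  query t=3s: backlog = 2
  query t=4s: backlog = 5
  query t=5s: backlog = 5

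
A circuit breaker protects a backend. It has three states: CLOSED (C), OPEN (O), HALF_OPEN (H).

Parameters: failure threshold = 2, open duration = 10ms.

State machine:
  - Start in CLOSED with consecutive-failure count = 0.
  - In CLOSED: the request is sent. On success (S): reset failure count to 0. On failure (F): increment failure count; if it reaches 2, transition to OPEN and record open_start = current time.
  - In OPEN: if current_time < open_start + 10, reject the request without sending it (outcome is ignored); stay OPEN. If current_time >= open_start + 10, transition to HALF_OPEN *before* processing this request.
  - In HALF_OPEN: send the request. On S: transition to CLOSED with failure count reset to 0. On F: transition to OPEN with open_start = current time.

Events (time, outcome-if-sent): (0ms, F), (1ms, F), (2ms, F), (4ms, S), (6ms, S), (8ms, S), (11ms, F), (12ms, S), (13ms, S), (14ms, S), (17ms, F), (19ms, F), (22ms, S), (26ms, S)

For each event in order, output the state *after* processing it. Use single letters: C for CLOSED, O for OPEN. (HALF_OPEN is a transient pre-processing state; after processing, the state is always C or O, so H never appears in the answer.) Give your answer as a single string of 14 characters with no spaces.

State after each event:
  event#1 t=0ms outcome=F: state=CLOSED
  event#2 t=1ms outcome=F: state=OPEN
  event#3 t=2ms outcome=F: state=OPEN
  event#4 t=4ms outcome=S: state=OPEN
  event#5 t=6ms outcome=S: state=OPEN
  event#6 t=8ms outcome=S: state=OPEN
  event#7 t=11ms outcome=F: state=OPEN
  event#8 t=12ms outcome=S: state=OPEN
  event#9 t=13ms outcome=S: state=OPEN
  event#10 t=14ms outcome=S: state=OPEN
  event#11 t=17ms outcome=F: state=OPEN
  event#12 t=19ms outcome=F: state=OPEN
  event#13 t=22ms outcome=S: state=CLOSED
  event#14 t=26ms outcome=S: state=CLOSED

Answer: COOOOOOOOOOOCC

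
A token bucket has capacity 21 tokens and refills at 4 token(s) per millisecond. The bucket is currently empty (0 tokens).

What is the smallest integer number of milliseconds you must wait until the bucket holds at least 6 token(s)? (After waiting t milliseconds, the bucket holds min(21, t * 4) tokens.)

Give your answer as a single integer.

Answer: 2

Derivation:
Need t * 4 >= 6, so t >= 6/4.
Smallest integer t = ceil(6/4) = 2.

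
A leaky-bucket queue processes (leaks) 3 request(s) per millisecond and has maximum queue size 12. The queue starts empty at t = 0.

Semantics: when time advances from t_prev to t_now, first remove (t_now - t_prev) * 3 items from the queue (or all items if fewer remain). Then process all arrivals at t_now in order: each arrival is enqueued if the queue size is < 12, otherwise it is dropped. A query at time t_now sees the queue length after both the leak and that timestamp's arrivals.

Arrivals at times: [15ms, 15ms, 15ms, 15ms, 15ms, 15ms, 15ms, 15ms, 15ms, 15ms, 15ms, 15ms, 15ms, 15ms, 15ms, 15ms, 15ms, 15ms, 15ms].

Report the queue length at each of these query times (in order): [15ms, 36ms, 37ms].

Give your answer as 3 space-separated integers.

Queue lengths at query times:
  query t=15ms: backlog = 12
  query t=36ms: backlog = 0
  query t=37ms: backlog = 0

Answer: 12 0 0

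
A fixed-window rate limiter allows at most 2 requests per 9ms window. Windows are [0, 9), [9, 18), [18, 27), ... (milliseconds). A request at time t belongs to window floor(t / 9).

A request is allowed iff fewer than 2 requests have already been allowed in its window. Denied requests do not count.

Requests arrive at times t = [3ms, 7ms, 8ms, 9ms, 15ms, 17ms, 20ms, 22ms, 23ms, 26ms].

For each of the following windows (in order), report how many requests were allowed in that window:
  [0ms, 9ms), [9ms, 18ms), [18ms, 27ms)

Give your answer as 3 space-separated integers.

Answer: 2 2 2

Derivation:
Processing requests:
  req#1 t=3ms (window 0): ALLOW
  req#2 t=7ms (window 0): ALLOW
  req#3 t=8ms (window 0): DENY
  req#4 t=9ms (window 1): ALLOW
  req#5 t=15ms (window 1): ALLOW
  req#6 t=17ms (window 1): DENY
  req#7 t=20ms (window 2): ALLOW
  req#8 t=22ms (window 2): ALLOW
  req#9 t=23ms (window 2): DENY
  req#10 t=26ms (window 2): DENY

Allowed counts by window: 2 2 2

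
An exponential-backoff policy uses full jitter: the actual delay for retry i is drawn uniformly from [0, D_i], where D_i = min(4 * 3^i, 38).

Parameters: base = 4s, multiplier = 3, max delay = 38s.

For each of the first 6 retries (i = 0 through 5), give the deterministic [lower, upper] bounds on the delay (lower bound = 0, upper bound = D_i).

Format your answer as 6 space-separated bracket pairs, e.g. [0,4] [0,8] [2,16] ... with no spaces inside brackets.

Computing bounds per retry:
  i=0: D_i=min(4*3^0,38)=4, bounds=[0,4]
  i=1: D_i=min(4*3^1,38)=12, bounds=[0,12]
  i=2: D_i=min(4*3^2,38)=36, bounds=[0,36]
  i=3: D_i=min(4*3^3,38)=38, bounds=[0,38]
  i=4: D_i=min(4*3^4,38)=38, bounds=[0,38]
  i=5: D_i=min(4*3^5,38)=38, bounds=[0,38]

Answer: [0,4] [0,12] [0,36] [0,38] [0,38] [0,38]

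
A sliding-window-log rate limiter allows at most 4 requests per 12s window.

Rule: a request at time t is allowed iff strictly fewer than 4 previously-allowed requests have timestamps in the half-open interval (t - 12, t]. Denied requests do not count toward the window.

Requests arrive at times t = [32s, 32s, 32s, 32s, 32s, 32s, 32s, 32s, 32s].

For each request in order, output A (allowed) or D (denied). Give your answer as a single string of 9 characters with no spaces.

Answer: AAAADDDDD

Derivation:
Tracking allowed requests in the window:
  req#1 t=32s: ALLOW
  req#2 t=32s: ALLOW
  req#3 t=32s: ALLOW
  req#4 t=32s: ALLOW
  req#5 t=32s: DENY
  req#6 t=32s: DENY
  req#7 t=32s: DENY
  req#8 t=32s: DENY
  req#9 t=32s: DENY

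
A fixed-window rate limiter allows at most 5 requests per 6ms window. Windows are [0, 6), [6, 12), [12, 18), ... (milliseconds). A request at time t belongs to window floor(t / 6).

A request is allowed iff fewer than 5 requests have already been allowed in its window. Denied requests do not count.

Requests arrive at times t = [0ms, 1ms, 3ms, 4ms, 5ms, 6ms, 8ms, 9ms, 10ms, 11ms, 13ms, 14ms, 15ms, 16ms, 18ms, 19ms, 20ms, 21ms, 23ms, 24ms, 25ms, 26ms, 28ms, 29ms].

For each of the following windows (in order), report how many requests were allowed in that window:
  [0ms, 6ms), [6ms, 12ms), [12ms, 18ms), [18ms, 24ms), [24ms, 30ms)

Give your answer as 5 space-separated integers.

Processing requests:
  req#1 t=0ms (window 0): ALLOW
  req#2 t=1ms (window 0): ALLOW
  req#3 t=3ms (window 0): ALLOW
  req#4 t=4ms (window 0): ALLOW
  req#5 t=5ms (window 0): ALLOW
  req#6 t=6ms (window 1): ALLOW
  req#7 t=8ms (window 1): ALLOW
  req#8 t=9ms (window 1): ALLOW
  req#9 t=10ms (window 1): ALLOW
  req#10 t=11ms (window 1): ALLOW
  req#11 t=13ms (window 2): ALLOW
  req#12 t=14ms (window 2): ALLOW
  req#13 t=15ms (window 2): ALLOW
  req#14 t=16ms (window 2): ALLOW
  req#15 t=18ms (window 3): ALLOW
  req#16 t=19ms (window 3): ALLOW
  req#17 t=20ms (window 3): ALLOW
  req#18 t=21ms (window 3): ALLOW
  req#19 t=23ms (window 3): ALLOW
  req#20 t=24ms (window 4): ALLOW
  req#21 t=25ms (window 4): ALLOW
  req#22 t=26ms (window 4): ALLOW
  req#23 t=28ms (window 4): ALLOW
  req#24 t=29ms (window 4): ALLOW

Allowed counts by window: 5 5 4 5 5

Answer: 5 5 4 5 5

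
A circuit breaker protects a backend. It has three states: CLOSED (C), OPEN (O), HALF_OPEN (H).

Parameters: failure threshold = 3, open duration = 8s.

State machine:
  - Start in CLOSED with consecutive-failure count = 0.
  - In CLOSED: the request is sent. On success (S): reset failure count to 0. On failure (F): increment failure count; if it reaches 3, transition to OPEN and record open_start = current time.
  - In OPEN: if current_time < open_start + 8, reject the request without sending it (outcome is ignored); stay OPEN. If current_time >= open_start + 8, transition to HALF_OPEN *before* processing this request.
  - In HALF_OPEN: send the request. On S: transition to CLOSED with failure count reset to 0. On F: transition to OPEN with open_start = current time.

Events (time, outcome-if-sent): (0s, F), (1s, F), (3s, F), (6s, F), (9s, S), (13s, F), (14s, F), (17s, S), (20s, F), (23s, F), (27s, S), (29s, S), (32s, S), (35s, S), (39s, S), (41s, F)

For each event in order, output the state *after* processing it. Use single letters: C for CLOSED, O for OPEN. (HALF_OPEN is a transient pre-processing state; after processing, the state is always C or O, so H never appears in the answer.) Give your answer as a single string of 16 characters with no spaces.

State after each event:
  event#1 t=0s outcome=F: state=CLOSED
  event#2 t=1s outcome=F: state=CLOSED
  event#3 t=3s outcome=F: state=OPEN
  event#4 t=6s outcome=F: state=OPEN
  event#5 t=9s outcome=S: state=OPEN
  event#6 t=13s outcome=F: state=OPEN
  event#7 t=14s outcome=F: state=OPEN
  event#8 t=17s outcome=S: state=OPEN
  event#9 t=20s outcome=F: state=OPEN
  event#10 t=23s outcome=F: state=OPEN
  event#11 t=27s outcome=S: state=OPEN
  event#12 t=29s outcome=S: state=OPEN
  event#13 t=32s outcome=S: state=CLOSED
  event#14 t=35s outcome=S: state=CLOSED
  event#15 t=39s outcome=S: state=CLOSED
  event#16 t=41s outcome=F: state=CLOSED

Answer: CCOOOOOOOOOOCCCC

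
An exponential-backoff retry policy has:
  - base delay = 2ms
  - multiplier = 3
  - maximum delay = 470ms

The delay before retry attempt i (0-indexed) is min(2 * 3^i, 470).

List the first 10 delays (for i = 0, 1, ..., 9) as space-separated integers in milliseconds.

Computing each delay:
  i=0: min(2*3^0, 470) = 2
  i=1: min(2*3^1, 470) = 6
  i=2: min(2*3^2, 470) = 18
  i=3: min(2*3^3, 470) = 54
  i=4: min(2*3^4, 470) = 162
  i=5: min(2*3^5, 470) = 470
  i=6: min(2*3^6, 470) = 470
  i=7: min(2*3^7, 470) = 470
  i=8: min(2*3^8, 470) = 470
  i=9: min(2*3^9, 470) = 470

Answer: 2 6 18 54 162 470 470 470 470 470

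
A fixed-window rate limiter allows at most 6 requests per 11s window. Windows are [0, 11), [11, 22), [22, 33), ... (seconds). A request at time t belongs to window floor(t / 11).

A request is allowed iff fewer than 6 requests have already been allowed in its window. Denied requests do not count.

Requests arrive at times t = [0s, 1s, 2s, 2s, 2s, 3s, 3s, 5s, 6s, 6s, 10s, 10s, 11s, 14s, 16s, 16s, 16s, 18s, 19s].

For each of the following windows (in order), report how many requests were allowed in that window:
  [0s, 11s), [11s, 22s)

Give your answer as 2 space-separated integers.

Answer: 6 6

Derivation:
Processing requests:
  req#1 t=0s (window 0): ALLOW
  req#2 t=1s (window 0): ALLOW
  req#3 t=2s (window 0): ALLOW
  req#4 t=2s (window 0): ALLOW
  req#5 t=2s (window 0): ALLOW
  req#6 t=3s (window 0): ALLOW
  req#7 t=3s (window 0): DENY
  req#8 t=5s (window 0): DENY
  req#9 t=6s (window 0): DENY
  req#10 t=6s (window 0): DENY
  req#11 t=10s (window 0): DENY
  req#12 t=10s (window 0): DENY
  req#13 t=11s (window 1): ALLOW
  req#14 t=14s (window 1): ALLOW
  req#15 t=16s (window 1): ALLOW
  req#16 t=16s (window 1): ALLOW
  req#17 t=16s (window 1): ALLOW
  req#18 t=18s (window 1): ALLOW
  req#19 t=19s (window 1): DENY

Allowed counts by window: 6 6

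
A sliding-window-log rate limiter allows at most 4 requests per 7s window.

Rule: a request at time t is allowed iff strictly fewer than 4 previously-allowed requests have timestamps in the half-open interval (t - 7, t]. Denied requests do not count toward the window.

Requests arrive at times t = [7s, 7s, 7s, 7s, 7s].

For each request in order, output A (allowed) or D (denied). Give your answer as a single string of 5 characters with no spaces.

Tracking allowed requests in the window:
  req#1 t=7s: ALLOW
  req#2 t=7s: ALLOW
  req#3 t=7s: ALLOW
  req#4 t=7s: ALLOW
  req#5 t=7s: DENY

Answer: AAAAD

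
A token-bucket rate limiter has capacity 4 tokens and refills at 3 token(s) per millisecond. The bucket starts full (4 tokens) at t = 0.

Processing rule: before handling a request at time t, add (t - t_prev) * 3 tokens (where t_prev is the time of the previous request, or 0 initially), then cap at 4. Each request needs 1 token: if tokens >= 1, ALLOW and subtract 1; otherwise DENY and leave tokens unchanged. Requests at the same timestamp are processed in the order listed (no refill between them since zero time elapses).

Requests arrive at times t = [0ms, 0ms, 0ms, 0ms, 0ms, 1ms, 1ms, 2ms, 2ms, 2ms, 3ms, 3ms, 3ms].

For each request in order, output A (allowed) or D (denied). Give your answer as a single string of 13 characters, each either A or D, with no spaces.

Answer: AAAADAAAAAAAA

Derivation:
Simulating step by step:
  req#1 t=0ms: ALLOW
  req#2 t=0ms: ALLOW
  req#3 t=0ms: ALLOW
  req#4 t=0ms: ALLOW
  req#5 t=0ms: DENY
  req#6 t=1ms: ALLOW
  req#7 t=1ms: ALLOW
  req#8 t=2ms: ALLOW
  req#9 t=2ms: ALLOW
  req#10 t=2ms: ALLOW
  req#11 t=3ms: ALLOW
  req#12 t=3ms: ALLOW
  req#13 t=3ms: ALLOW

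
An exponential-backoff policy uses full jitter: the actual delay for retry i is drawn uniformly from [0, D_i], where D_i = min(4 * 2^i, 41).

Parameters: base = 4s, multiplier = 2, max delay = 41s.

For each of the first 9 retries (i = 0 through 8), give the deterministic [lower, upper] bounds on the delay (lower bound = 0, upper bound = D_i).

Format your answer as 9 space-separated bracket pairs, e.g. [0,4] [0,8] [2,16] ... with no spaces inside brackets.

Answer: [0,4] [0,8] [0,16] [0,32] [0,41] [0,41] [0,41] [0,41] [0,41]

Derivation:
Computing bounds per retry:
  i=0: D_i=min(4*2^0,41)=4, bounds=[0,4]
  i=1: D_i=min(4*2^1,41)=8, bounds=[0,8]
  i=2: D_i=min(4*2^2,41)=16, bounds=[0,16]
  i=3: D_i=min(4*2^3,41)=32, bounds=[0,32]
  i=4: D_i=min(4*2^4,41)=41, bounds=[0,41]
  i=5: D_i=min(4*2^5,41)=41, bounds=[0,41]
  i=6: D_i=min(4*2^6,41)=41, bounds=[0,41]
  i=7: D_i=min(4*2^7,41)=41, bounds=[0,41]
  i=8: D_i=min(4*2^8,41)=41, bounds=[0,41]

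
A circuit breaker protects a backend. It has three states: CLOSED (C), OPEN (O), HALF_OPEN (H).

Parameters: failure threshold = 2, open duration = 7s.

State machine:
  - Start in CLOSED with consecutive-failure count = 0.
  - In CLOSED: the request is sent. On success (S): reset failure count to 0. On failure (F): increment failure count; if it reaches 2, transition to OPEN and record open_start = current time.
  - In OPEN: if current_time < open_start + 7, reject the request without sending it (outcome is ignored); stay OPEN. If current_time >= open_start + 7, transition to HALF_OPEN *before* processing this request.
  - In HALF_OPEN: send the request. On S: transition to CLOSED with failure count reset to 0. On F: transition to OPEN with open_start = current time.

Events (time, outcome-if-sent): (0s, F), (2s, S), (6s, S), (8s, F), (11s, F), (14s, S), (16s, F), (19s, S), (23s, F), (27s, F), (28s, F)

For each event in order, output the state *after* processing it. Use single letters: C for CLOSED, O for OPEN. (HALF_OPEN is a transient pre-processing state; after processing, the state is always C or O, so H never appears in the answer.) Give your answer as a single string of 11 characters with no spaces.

Answer: CCCCOOOCCOO

Derivation:
State after each event:
  event#1 t=0s outcome=F: state=CLOSED
  event#2 t=2s outcome=S: state=CLOSED
  event#3 t=6s outcome=S: state=CLOSED
  event#4 t=8s outcome=F: state=CLOSED
  event#5 t=11s outcome=F: state=OPEN
  event#6 t=14s outcome=S: state=OPEN
  event#7 t=16s outcome=F: state=OPEN
  event#8 t=19s outcome=S: state=CLOSED
  event#9 t=23s outcome=F: state=CLOSED
  event#10 t=27s outcome=F: state=OPEN
  event#11 t=28s outcome=F: state=OPEN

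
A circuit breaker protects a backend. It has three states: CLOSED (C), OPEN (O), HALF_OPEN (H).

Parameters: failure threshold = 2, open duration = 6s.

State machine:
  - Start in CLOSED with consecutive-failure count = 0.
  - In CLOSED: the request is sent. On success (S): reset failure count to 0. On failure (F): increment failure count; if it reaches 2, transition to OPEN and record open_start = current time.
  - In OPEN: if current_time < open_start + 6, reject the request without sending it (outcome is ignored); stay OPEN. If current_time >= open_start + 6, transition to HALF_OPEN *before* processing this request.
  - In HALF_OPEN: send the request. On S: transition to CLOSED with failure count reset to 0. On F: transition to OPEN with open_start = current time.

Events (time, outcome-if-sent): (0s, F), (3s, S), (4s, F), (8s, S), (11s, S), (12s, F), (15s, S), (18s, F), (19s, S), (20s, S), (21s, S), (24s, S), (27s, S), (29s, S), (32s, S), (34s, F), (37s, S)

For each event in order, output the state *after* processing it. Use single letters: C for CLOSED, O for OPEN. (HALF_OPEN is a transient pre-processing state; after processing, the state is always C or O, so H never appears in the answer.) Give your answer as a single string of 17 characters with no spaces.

Answer: CCCCCCCCCCCCCCCCC

Derivation:
State after each event:
  event#1 t=0s outcome=F: state=CLOSED
  event#2 t=3s outcome=S: state=CLOSED
  event#3 t=4s outcome=F: state=CLOSED
  event#4 t=8s outcome=S: state=CLOSED
  event#5 t=11s outcome=S: state=CLOSED
  event#6 t=12s outcome=F: state=CLOSED
  event#7 t=15s outcome=S: state=CLOSED
  event#8 t=18s outcome=F: state=CLOSED
  event#9 t=19s outcome=S: state=CLOSED
  event#10 t=20s outcome=S: state=CLOSED
  event#11 t=21s outcome=S: state=CLOSED
  event#12 t=24s outcome=S: state=CLOSED
  event#13 t=27s outcome=S: state=CLOSED
  event#14 t=29s outcome=S: state=CLOSED
  event#15 t=32s outcome=S: state=CLOSED
  event#16 t=34s outcome=F: state=CLOSED
  event#17 t=37s outcome=S: state=CLOSED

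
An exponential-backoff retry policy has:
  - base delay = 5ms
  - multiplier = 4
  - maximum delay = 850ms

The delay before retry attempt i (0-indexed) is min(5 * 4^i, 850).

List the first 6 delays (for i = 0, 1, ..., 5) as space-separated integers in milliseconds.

Answer: 5 20 80 320 850 850

Derivation:
Computing each delay:
  i=0: min(5*4^0, 850) = 5
  i=1: min(5*4^1, 850) = 20
  i=2: min(5*4^2, 850) = 80
  i=3: min(5*4^3, 850) = 320
  i=4: min(5*4^4, 850) = 850
  i=5: min(5*4^5, 850) = 850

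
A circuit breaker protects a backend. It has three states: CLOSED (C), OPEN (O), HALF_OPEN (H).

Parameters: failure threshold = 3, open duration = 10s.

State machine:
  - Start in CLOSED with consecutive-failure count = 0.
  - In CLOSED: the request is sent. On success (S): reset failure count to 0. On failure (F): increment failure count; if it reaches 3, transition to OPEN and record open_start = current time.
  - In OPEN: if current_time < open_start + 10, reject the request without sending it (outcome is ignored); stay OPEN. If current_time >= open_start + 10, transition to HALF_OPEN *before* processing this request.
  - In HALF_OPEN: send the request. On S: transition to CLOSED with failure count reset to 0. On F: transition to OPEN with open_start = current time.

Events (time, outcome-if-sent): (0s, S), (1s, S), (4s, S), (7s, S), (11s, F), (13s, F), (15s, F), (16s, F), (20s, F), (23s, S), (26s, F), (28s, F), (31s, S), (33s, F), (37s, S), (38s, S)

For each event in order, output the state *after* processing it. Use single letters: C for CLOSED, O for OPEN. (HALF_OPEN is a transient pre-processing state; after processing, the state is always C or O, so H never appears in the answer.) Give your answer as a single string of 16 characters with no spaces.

State after each event:
  event#1 t=0s outcome=S: state=CLOSED
  event#2 t=1s outcome=S: state=CLOSED
  event#3 t=4s outcome=S: state=CLOSED
  event#4 t=7s outcome=S: state=CLOSED
  event#5 t=11s outcome=F: state=CLOSED
  event#6 t=13s outcome=F: state=CLOSED
  event#7 t=15s outcome=F: state=OPEN
  event#8 t=16s outcome=F: state=OPEN
  event#9 t=20s outcome=F: state=OPEN
  event#10 t=23s outcome=S: state=OPEN
  event#11 t=26s outcome=F: state=OPEN
  event#12 t=28s outcome=F: state=OPEN
  event#13 t=31s outcome=S: state=OPEN
  event#14 t=33s outcome=F: state=OPEN
  event#15 t=37s outcome=S: state=CLOSED
  event#16 t=38s outcome=S: state=CLOSED

Answer: CCCCCCOOOOOOOOCC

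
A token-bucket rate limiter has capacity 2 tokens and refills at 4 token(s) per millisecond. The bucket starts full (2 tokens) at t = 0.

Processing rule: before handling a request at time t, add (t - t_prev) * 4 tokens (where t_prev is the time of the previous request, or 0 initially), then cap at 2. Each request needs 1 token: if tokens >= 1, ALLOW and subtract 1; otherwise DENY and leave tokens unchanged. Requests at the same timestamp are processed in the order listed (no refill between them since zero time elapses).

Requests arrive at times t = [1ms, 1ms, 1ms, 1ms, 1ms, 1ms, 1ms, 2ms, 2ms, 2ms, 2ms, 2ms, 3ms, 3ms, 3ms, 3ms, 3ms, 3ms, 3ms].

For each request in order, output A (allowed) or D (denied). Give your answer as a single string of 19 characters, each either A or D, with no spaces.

Answer: AADDDDDAADDDAADDDDD

Derivation:
Simulating step by step:
  req#1 t=1ms: ALLOW
  req#2 t=1ms: ALLOW
  req#3 t=1ms: DENY
  req#4 t=1ms: DENY
  req#5 t=1ms: DENY
  req#6 t=1ms: DENY
  req#7 t=1ms: DENY
  req#8 t=2ms: ALLOW
  req#9 t=2ms: ALLOW
  req#10 t=2ms: DENY
  req#11 t=2ms: DENY
  req#12 t=2ms: DENY
  req#13 t=3ms: ALLOW
  req#14 t=3ms: ALLOW
  req#15 t=3ms: DENY
  req#16 t=3ms: DENY
  req#17 t=3ms: DENY
  req#18 t=3ms: DENY
  req#19 t=3ms: DENY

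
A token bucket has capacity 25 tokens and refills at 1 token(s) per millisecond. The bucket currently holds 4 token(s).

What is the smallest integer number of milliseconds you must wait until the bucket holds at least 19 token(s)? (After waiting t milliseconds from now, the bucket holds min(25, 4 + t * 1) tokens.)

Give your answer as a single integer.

Need 4 + t * 1 >= 19, so t >= 15/1.
Smallest integer t = ceil(15/1) = 15.

Answer: 15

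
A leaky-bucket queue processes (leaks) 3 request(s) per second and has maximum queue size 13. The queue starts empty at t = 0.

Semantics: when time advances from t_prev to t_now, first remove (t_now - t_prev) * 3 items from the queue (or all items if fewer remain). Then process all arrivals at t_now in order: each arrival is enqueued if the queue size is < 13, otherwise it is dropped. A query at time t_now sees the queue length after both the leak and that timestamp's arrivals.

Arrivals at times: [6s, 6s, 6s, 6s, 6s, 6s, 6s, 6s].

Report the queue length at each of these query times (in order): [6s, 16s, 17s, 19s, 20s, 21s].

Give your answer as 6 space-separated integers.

Queue lengths at query times:
  query t=6s: backlog = 8
  query t=16s: backlog = 0
  query t=17s: backlog = 0
  query t=19s: backlog = 0
  query t=20s: backlog = 0
  query t=21s: backlog = 0

Answer: 8 0 0 0 0 0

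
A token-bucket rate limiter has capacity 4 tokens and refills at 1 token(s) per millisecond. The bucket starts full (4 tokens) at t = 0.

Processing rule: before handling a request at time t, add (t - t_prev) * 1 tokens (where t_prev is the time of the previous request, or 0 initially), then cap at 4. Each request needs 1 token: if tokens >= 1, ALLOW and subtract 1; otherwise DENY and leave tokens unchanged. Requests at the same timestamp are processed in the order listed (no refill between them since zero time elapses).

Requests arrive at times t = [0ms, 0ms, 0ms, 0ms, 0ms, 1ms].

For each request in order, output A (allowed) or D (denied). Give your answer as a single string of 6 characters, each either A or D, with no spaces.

Simulating step by step:
  req#1 t=0ms: ALLOW
  req#2 t=0ms: ALLOW
  req#3 t=0ms: ALLOW
  req#4 t=0ms: ALLOW
  req#5 t=0ms: DENY
  req#6 t=1ms: ALLOW

Answer: AAAADA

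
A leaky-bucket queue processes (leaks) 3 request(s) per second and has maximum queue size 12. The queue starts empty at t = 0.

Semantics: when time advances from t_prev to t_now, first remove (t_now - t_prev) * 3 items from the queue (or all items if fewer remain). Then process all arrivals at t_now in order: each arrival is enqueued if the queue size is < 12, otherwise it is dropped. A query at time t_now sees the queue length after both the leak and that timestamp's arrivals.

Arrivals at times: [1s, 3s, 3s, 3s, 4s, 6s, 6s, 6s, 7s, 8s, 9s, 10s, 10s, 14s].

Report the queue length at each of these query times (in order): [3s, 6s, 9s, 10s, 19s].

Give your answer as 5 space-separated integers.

Queue lengths at query times:
  query t=3s: backlog = 3
  query t=6s: backlog = 3
  query t=9s: backlog = 1
  query t=10s: backlog = 2
  query t=19s: backlog = 0

Answer: 3 3 1 2 0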